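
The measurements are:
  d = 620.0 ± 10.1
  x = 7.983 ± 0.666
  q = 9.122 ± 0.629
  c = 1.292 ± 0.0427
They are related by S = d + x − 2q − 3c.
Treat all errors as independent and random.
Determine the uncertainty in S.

Each term contributes (cᵢ δxᵢ)² to (δS)²:
  (δd)² = 102;  (δx)² = 0.444;  (2·δq)² = 1.58;  (3·δc)² = 0.0164
δS = √(104) = 10.2

10.2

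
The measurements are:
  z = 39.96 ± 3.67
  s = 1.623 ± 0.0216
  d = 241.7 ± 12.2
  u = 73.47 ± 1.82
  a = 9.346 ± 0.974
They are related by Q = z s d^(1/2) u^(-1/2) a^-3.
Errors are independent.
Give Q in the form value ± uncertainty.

0.1441 ± 0.0472

Each factor contributes (exponent × relative error)² to (δQ/Q)²:
  (1·δz/z)² = (1×0.0918)² = 0.00843;  (1·δs/s)² = (1×0.0133)² = 0.000177;  (½·δd/d)² = (0.5×0.0505)² = 0.000637;  (−½·δu/u)² = (-0.5×0.0248)² = 0.000153;  (-3·δa/a)² = (-3×0.104)² = 0.0977
δQ/Q = √(0.107) = 0.327
Q = 0.1441, so δQ = 0.327 × 0.1441 = 0.0472.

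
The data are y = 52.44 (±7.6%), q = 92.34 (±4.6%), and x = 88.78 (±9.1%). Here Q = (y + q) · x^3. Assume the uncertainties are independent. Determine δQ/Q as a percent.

Let u = y + q = 144.8. δu = √(δy² + δq²) = √(15.9 + 18.0) = 5.82, so δu/u = 0.0402.
Q is then a monomial in u, x:
δQ/Q = √((δu/u)² + (3·δx/x)²) = √(0.00162 + 0.0745) = 0.276

27.6%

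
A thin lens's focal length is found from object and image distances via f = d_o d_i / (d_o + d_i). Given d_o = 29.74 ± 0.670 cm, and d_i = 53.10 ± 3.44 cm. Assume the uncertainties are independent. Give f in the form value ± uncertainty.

∂f/∂d_o = (d_i/(d_o+d_i))² = 0.411;  ∂f/∂d_i = (d_o/(d_o+d_i))² = 0.129
δf = √((∂f/∂d_o · δd_o)² + (∂f/∂d_i · δd_i)²) = √(0.0758 + 0.197) = 0.522 cm
f = 19.06 cm.

19.06 ± 0.522 cm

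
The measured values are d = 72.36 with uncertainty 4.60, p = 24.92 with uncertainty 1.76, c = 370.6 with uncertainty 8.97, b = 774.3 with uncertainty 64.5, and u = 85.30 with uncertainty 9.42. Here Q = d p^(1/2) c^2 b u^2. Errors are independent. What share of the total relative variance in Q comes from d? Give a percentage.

6.38%

(δQ/Q)² = (1·δd/d)² + (½·δp/p)² + (2·δc/c)² + (1·δb/b)² + (2·δu/u)²
  d term: (1×0.0636)² = 0.00404
  p term: (0.5×0.0706)² = 0.00125
  c term: (2×0.0242)² = 0.00234
  b term: (1×0.0833)² = 0.00694
  u term: (2×0.110)² = 0.0488
Total = 0.0634. Share from d = 0.00404/0.0634 = 0.0638.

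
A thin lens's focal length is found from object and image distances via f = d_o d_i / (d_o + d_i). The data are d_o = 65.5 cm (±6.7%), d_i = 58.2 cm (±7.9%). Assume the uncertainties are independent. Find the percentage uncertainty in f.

5.24%

∂f/∂d_o = (d_i/(d_o+d_i))² = 0.221;  ∂f/∂d_i = (d_o/(d_o+d_i))² = 0.280
δf = √((∂f/∂d_o · δd_o)² + (∂f/∂d_i · δd_i)²) = √(0.944 + 1.66) = 1.61 cm
f = 30.8 cm, so δf/f = 1.61/30.8 = 0.0524.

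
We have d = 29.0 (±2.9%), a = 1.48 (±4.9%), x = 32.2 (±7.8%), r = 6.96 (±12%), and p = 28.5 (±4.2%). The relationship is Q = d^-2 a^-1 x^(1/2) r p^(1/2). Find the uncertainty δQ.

0.0252

Products/powers → add relative errors in quadrature, weighted by exponent:
  (-2·δd/d)² = (-2×0.0290)² = 0.00336;  (-1·δa/a)² = (-1×0.0490)² = 0.00240;  (½·δx/x)² = (0.5×0.0780)² = 0.00152;  (1·δr/r)² = (1×0.120)² = 0.0144;  (½·δp/p)² = (0.5×0.0420)² = 0.000441
δQ/Q = √(0.0221) = 0.149
Q = 0.169, so δQ = 0.149 × 0.169 = 0.0252.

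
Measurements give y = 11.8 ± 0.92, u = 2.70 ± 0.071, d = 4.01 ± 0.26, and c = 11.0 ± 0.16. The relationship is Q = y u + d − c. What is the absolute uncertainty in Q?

Let p = y·u = 31.9. δp/p = √((1·δy/y)² + (1·δu/u)²) = √(0.00608 + 0.000691) = 0.0823, so δp = 2.62.
Q = p + d − c: δQ = √(δp² + δd² + δc²) = √(6.87 + 0.0676 + 0.0256) = 2.64

2.64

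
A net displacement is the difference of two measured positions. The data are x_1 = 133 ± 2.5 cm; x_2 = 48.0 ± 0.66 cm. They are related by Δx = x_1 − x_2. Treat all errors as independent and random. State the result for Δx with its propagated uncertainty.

Δx is a linear combination, so absolute uncertainties add in quadrature:
  (δx_1)² = 6.25;  (δx_2)² = 0.436
δΔx = √(6.69) = 2.59 cm
Δx = 85.0 cm.

85.0 ± 2.59 cm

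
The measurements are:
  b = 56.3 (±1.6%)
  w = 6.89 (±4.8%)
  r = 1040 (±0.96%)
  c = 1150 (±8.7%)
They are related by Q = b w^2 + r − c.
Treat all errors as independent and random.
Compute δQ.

Let p = b·w^2 = 2670. δp/p = √((1·δb/b)² + (2·δw/w)²) = √(0.000256 + 0.00922) = 0.0973, so δp = 260.
Q = p + r − c: δQ = √(δp² + δr² + δc²) = √(67700 + 99.7 + 10000) = 279

279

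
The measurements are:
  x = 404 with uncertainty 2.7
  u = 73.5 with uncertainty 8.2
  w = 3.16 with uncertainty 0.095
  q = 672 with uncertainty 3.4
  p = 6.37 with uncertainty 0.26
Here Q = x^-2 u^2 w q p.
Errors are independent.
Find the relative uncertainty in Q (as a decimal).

Relative error in a monomial: (δQ/Q)² = Σ (nᵢ · δxᵢ/xᵢ)².
  (-2·δx/x)² = (-2×0.00668)² = 0.000179;  (2·δu/u)² = (2×0.112)² = 0.0498;  (1·δw/w)² = (1×0.0301)² = 0.000904;  (1·δq/q)² = (1×0.00506)² = 2.56e-05;  (1·δp/p)² = (1×0.0408)² = 0.00167
δQ/Q = √(0.0526) = 0.229

0.229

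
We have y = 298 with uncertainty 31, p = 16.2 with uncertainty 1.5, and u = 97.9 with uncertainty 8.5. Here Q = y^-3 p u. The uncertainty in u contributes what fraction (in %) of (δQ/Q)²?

6.64%

(δQ/Q)² = (-3·δy/y)² + (1·δp/p)² + (1·δu/u)²
  y term: (-3×0.104)² = 0.0974
  p term: (1×0.0926)² = 0.00857
  u term: (1×0.0868)² = 0.00754
Total = 0.114. Share from u = 0.00754/0.114 = 0.0664.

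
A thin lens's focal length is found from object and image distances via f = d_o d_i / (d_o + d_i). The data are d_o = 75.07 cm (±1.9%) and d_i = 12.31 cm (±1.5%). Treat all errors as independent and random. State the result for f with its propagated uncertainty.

10.58 ± 0.139 cm

∂f/∂d_o = (d_i/(d_o+d_i))² = 0.0198;  ∂f/∂d_i = (d_o/(d_o+d_i))² = 0.738
δf = √((∂f/∂d_o · δd_o)² + (∂f/∂d_i · δd_i)²) = √(0.000801 + 0.0186) = 0.139 cm
f = 10.58 cm.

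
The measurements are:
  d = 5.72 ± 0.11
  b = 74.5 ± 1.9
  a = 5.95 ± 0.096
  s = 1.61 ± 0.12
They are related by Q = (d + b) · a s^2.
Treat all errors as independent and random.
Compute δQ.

Let u = d + b = 80.2. δu = √(δd² + δb²) = √(0.0121 + 3.61) = 1.90, so δu/u = 0.0237.
Q is then a monomial in u, a, s:
δQ/Q = √((δu/u)² + (1·δa/a)² + (2·δs/s)²) = √(0.000563 + 0.000260 + 0.0222) = 0.152
Q = 1240, so δQ = 0.152 × 1240 = 188.

188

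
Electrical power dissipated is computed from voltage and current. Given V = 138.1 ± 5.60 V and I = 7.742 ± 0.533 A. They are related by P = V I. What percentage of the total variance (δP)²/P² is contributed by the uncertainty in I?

(δP/P)² = (1·δV/V)² + (1·δI/I)²
  V term: (1×0.0406)² = 0.00164
  I term: (1×0.0688)² = 0.00474
Total = 0.00638. Share from I = 0.00474/0.00638 = 0.742.

74.2%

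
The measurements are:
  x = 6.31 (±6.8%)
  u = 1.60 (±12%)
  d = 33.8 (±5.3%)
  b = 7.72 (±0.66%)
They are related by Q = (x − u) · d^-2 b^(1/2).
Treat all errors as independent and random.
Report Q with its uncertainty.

0.0115 ± 0.00167

Let w = x − u = 4.71. δw = √(δx² + δu²) = √(0.184 + 0.0369) = 0.470, so δw/w = 0.0998.
Q is then a monomial in w, d, b:
δQ/Q = √((δw/w)² + (-2·δd/d)² + (½·δb/b)²) = √(0.00996 + 0.0112 + 1.09e-05) = 0.146
Q = 0.0115, so δQ = 0.146 × 0.0115 = 0.00167.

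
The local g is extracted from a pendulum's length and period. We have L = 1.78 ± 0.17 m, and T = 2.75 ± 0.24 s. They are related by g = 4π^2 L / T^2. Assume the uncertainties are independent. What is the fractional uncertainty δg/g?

0.199

For a monomial g ∝ L, T^-2, fractional errors add in quadrature:
  (1·δL/L)² = (1×0.0955)² = 0.00912;  (-2·δT/T)² = (-2×0.0873)² = 0.0305
δg/g = √(0.0396) = 0.199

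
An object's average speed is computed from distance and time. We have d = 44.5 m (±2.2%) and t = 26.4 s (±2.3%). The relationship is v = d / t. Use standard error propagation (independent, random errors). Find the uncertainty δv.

0.0536 m/s

Since v is a product/quotient, work with relative uncertainties:
  (1·δd/d)² = (1×0.0220)² = 0.000484;  (-1·δt/t)² = (-1×0.0230)² = 0.000529
δv/v = √(0.00101) = 0.0318
v = 1.69 m/s, so δv = 0.0318 × 1.69 = 0.0536 m/s.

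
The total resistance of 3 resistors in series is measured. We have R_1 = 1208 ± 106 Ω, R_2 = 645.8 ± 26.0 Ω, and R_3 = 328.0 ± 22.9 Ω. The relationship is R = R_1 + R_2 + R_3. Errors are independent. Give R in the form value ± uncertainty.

Sums and differences: (δR)² = Σ (cᵢ δxᵢ)².
  (δR_1)² = 11200;  (δR_2)² = 676;  (δR_3)² = 524
δR = √(12400) = 112 Ω
R = 2182 Ω.

2182 ± 112 Ω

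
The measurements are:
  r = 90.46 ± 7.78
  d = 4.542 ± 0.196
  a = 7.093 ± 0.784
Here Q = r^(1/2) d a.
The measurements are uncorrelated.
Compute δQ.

38.7

Products/powers → add relative errors in quadrature, weighted by exponent:
  (½·δr/r)² = (0.5×0.0860)² = 0.00185;  (1·δd/d)² = (1×0.0432)² = 0.00186;  (1·δa/a)² = (1×0.111)² = 0.0122
δQ/Q = √(0.0159) = 0.126
Q = 306.4, so δQ = 0.126 × 306.4 = 38.7.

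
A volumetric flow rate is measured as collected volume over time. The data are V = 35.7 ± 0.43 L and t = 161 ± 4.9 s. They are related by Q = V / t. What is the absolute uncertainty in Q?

Q is a product of powers, so relative uncertainties combine in quadrature:
  (1·δV/V)² = (1×0.0120)² = 0.000145;  (-1·δt/t)² = (-1×0.0304)² = 0.000926
δQ/Q = √(0.00107) = 0.0327
Q = 0.222 L/s, so δQ = 0.0327 × 0.222 = 0.00726 L/s.

0.00726 L/s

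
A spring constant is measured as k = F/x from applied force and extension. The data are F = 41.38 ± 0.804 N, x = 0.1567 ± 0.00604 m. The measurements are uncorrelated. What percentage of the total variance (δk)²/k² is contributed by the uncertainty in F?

20.3%

(δk/k)² = (1·δF/F)² + (-1·δx/x)²
  F term: (1×0.0194)² = 0.000378
  x term: (-1×0.0385)² = 0.00149
Total = 0.00186. Share from F = 0.000378/0.00186 = 0.203.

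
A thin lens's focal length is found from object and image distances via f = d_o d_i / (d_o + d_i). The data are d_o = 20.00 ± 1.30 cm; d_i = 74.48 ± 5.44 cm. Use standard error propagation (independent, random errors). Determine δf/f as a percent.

5.35%

∂f/∂d_o = (d_i/(d_o+d_i))² = 0.621;  ∂f/∂d_i = (d_o/(d_o+d_i))² = 0.0448
δf = √((∂f/∂d_o · δd_o)² + (∂f/∂d_i · δd_i)²) = √(0.653 + 0.0594) = 0.844 cm
f = 15.77 cm, so δf/f = 0.844/15.77 = 0.0535.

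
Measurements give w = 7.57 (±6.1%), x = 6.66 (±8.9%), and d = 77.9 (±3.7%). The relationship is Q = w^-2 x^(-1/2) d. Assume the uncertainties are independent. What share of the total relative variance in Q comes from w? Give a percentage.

(δQ/Q)² = (-2·δw/w)² + (−½·δx/x)² + (1·δd/d)²
  w term: (-2×0.0610)² = 0.0149
  x term: (-0.5×0.0890)² = 0.00198
  d term: (1×0.0370)² = 0.00137
Total = 0.0182. Share from w = 0.0149/0.0182 = 0.816.

81.6%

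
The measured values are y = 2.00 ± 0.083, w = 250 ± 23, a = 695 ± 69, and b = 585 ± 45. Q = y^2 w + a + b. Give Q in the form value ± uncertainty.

Let p = y^2·w = 1000. δp/p = √((2·δy/y)² + (1·δw/w)²) = √(0.00689 + 0.00846) = 0.124, so δp = 124.
Q = p + a + b: δQ = √(δp² + δa² + δb²) = √(15400 + 4760 + 2020) = 149
Q = 2280.

2280 ± 149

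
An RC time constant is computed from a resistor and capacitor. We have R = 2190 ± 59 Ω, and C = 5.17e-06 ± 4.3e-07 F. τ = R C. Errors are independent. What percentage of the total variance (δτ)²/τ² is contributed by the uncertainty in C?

(δτ/τ)² = (1·δR/R)² + (1·δC/C)²
  R term: (1×0.0269)² = 0.000726
  C term: (1×0.0832)² = 0.00692
Total = 0.00764. Share from C = 0.00692/0.00764 = 0.905.

90.5%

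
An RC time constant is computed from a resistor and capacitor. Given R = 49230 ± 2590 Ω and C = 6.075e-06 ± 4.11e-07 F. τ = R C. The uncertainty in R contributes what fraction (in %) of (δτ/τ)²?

(δτ/τ)² = (1·δR/R)² + (1·δC/C)²
  R term: (1×0.0526)² = 0.00277
  C term: (1×0.0677)² = 0.00458
Total = 0.00734. Share from R = 0.00277/0.00734 = 0.377.

37.7%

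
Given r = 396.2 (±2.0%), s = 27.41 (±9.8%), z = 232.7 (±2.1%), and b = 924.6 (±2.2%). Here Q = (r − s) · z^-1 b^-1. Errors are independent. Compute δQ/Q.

0.0379

Let u = r − s = 368.8. δu = √(δr² + δs²) = √(62.8 + 7.22) = 8.37, so δu/u = 0.0227.
Q is then a monomial in u, z, b:
δQ/Q = √((δu/u)² + (-1·δz/z)² + (-1·δb/b)²) = √(0.000515 + 0.000441 + 0.000484) = 0.0379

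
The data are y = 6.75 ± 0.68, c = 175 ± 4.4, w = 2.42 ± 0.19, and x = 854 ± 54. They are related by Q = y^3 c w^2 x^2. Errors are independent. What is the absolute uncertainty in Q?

Products/powers → add relative errors in quadrature, weighted by exponent:
  (3·δy/y)² = (3×0.101)² = 0.0913;  (1·δc/c)² = (1×0.0251)² = 0.000632;  (2·δw/w)² = (2×0.0785)² = 0.0247;  (2·δx/x)² = (2×0.0632)² = 0.0160
δQ/Q = √(0.133) = 0.364
Q = 2.3e+11, so δQ = 0.364 × 2.3e+11 = 8.37e+10.

8.37e+10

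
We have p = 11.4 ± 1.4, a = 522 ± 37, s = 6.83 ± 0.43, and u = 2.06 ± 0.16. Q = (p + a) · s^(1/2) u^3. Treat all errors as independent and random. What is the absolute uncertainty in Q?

Let w = p + a = 533. δw = √(δp² + δa²) = √(1.96 + 1370) = 37.0, so δw/w = 0.0694.
Q is then a monomial in w, s, u:
δQ/Q = √((δw/w)² + (½·δs/s)² + (3·δu/u)²) = √(0.00482 + 0.000991 + 0.0543) = 0.245
Q = 12200, so δQ = 0.245 × 12200 = 2990.

2990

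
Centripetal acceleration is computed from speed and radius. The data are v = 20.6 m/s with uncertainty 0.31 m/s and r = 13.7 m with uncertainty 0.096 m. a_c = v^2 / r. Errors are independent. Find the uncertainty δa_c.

0.957 m/s^2

Relative error in a monomial: (δa_c/a_c)² = Σ (nᵢ · δxᵢ/xᵢ)².
  (2·δv/v)² = (2×0.0150)² = 0.000906;  (-1·δr/r)² = (-1×0.00701)² = 4.91e-05
δa_c/a_c = √(0.000955) = 0.0309
a_c = 31.0 m/s^2, so δa_c = 0.0309 × 31.0 = 0.957 m/s^2.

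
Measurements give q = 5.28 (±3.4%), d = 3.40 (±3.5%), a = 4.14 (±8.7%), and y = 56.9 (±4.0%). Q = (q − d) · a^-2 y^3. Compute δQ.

4860

Let u = q − d = 1.88. δu = √(δq² + δd²) = √(0.0322 + 0.0142) = 0.215, so δu/u = 0.115.
Q is then a monomial in u, a, y:
δQ/Q = √((δu/u)² + (-2·δa/a)² + (3·δy/y)²) = √(0.0131 + 0.0303 + 0.0144) = 0.240
Q = 20200, so δQ = 0.240 × 20200 = 4860.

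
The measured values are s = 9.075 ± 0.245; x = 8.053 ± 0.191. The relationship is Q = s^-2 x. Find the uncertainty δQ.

Relative error in a monomial: (δQ/Q)² = Σ (nᵢ · δxᵢ/xᵢ)².
  (-2·δs/s)² = (-2×0.0270)² = 0.00292;  (1·δx/x)² = (1×0.0237)² = 0.000563
δQ/Q = √(0.00348) = 0.0590
Q = 0.09778, so δQ = 0.0590 × 0.09778 = 0.00577.

0.00577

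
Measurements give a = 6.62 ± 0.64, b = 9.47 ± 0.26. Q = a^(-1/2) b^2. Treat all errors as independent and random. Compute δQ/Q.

Since Q is a product/quotient, work with relative uncertainties:
  (−½·δa/a)² = (-0.5×0.0967)² = 0.00234;  (2·δb/b)² = (2×0.0275)² = 0.00302
δQ/Q = √(0.00535) = 0.0732

0.0732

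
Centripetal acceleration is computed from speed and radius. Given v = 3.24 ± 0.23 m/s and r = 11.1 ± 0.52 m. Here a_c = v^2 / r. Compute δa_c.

a_c is a product of powers, so relative uncertainties combine in quadrature:
  (2·δv/v)² = (2×0.0710)² = 0.0202;  (-1·δr/r)² = (-1×0.0468)² = 0.00219
δa_c/a_c = √(0.0224) = 0.150
a_c = 0.946 m/s^2, so δa_c = 0.150 × 0.946 = 0.141 m/s^2.

0.141 m/s^2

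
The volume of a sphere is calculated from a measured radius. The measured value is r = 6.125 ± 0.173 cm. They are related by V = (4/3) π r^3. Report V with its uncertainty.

Products/powers → add relative errors in quadrature, weighted by exponent:
  (3·δr/r)² = (3×0.0282)² = 0.00718
δV/V = √(0.00718) = 0.0847
V = 962.5 cm^3, so δV = 0.0847 × 962.5 = 81.6 cm^3.

962.5 ± 81.6 cm^3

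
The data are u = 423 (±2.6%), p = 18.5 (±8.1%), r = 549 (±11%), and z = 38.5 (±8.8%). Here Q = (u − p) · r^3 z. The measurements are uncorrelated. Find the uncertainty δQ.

Let w = u − p = 404. δw = √(δu² + δp²) = √(121 + 2.25) = 11.1, so δw/w = 0.0274.
Q is then a monomial in w, r, z:
δQ/Q = √((δw/w)² + (3·δr/r)² + (1·δz/z)²) = √(0.000753 + 0.109 + 0.00774) = 0.343
Q = 2.58e+12, so δQ = 0.343 × 2.58e+12 = 8.83e+11.

8.83e+11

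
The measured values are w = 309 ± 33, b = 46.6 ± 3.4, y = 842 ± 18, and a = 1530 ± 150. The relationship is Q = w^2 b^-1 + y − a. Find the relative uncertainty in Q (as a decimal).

0.357

Let p = w^2·b^-1 = 2050. δp/p = √((2·δw/w)² + (-1·δb/b)²) = √(0.0456 + 0.00532) = 0.226, so δp = 462.
Q = p + y − a: δQ = √(δp² + δy² + δa²) = √(2.14e+05 + 324 + 22500) = 487
Q = 1360, so δQ/Q = 487/1360 = 0.357.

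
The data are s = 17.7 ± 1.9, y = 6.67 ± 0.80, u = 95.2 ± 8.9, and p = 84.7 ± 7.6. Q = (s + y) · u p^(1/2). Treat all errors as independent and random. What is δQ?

2860

Let w = s + y = 24.4. δw = √(δs² + δy²) = √(3.61 + 0.640) = 2.06, so δw/w = 0.0846.
Q is then a monomial in w, u, p:
δQ/Q = √((δw/w)² + (1·δu/u)² + (½·δp/p)²) = √(0.00716 + 0.00874 + 0.00201) = 0.134
Q = 21400, so δQ = 0.134 × 21400 = 2860.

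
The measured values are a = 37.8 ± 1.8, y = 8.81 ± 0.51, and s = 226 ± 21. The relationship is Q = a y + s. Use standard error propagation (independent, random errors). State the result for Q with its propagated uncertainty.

Let p = a·y = 333. δp/p = √((1·δa/a)² + (1·δy/y)²) = √(0.00227 + 0.00335) = 0.0750, so δp = 25.0.
Q = p + s: δQ = √(δp² + δs²) = √(623 + 441) = 32.6
Q = 559.

559 ± 32.6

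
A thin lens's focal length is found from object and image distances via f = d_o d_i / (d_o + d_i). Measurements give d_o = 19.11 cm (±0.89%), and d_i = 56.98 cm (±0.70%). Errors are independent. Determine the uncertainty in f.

∂f/∂d_o = (d_i/(d_o+d_i))² = 0.561;  ∂f/∂d_i = (d_o/(d_o+d_i))² = 0.0631
δf = √((∂f/∂d_o · δd_o)² + (∂f/∂d_i · δd_i)²) = √(0.00910 + 0.000633) = 0.0986 cm

0.0986 cm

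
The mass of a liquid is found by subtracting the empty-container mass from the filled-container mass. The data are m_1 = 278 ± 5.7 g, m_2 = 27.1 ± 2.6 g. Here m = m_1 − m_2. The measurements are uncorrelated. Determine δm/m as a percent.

Sums and differences: (δm)² = Σ (cᵢ δxᵢ)².
  (δm_1)² = 32.5;  (δm_2)² = 6.76
δm = √(39.2) = 6.26 g
m = 251 g, so δm/m = 6.26/251 = 0.0250.

2.50%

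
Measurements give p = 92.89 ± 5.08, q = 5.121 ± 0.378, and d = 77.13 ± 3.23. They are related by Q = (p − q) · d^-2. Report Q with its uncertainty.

Let u = p − q = 87.77. δu = √(δp² + δq²) = √(25.8 + 0.143) = 5.09, so δu/u = 0.0580.
Q is then a monomial in u, d:
δQ/Q = √((δu/u)² + (-2·δd/d)²) = √(0.00337 + 0.00701) = 0.102
Q = 0.01475, so δQ = 0.102 × 0.01475 = 0.00150.

0.01475 ± 0.00150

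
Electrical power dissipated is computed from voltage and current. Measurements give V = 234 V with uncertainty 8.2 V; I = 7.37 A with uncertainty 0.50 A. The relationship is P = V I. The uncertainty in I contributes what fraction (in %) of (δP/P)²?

78.9%

(δP/P)² = (1·δV/V)² + (1·δI/I)²
  V term: (1×0.0350)² = 0.00123
  I term: (1×0.0678)² = 0.00460
Total = 0.00583. Share from I = 0.00460/0.00583 = 0.789.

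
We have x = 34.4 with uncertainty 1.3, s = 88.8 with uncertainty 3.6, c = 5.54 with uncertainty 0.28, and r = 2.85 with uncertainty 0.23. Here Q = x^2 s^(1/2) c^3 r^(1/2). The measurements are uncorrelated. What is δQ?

5.61e+05

For a monomial Q ∝ x^2, s^(1/2), c^3, r^(1/2), fractional errors add in quadrature:
  (2·δx/x)² = (2×0.0378)² = 0.00571;  (½·δs/s)² = (0.5×0.0405)² = 0.000411;  (3·δc/c)² = (3×0.0505)² = 0.0230;  (½·δr/r)² = (0.5×0.0807)² = 0.00163
δQ/Q = √(0.0307) = 0.175
Q = 3.2e+06, so δQ = 0.175 × 3.2e+06 = 5.61e+05.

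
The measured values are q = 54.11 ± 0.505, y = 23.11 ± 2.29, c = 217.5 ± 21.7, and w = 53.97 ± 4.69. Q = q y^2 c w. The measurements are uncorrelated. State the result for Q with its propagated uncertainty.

Q is a product of powers, so relative uncertainties combine in quadrature:
  (1·δq/q)² = (1×0.00933)² = 8.71e-05;  (2·δy/y)² = (2×0.0991)² = 0.0393;  (1·δc/c)² = (1×0.0998)² = 0.00995;  (1·δw/w)² = (1×0.0869)² = 0.00755
δQ/Q = √(0.0569) = 0.238
Q = 3.392e+08, so δQ = 0.238 × 3.392e+08 = 8.09e+07.

(3.392 ± 0.809) × 10^8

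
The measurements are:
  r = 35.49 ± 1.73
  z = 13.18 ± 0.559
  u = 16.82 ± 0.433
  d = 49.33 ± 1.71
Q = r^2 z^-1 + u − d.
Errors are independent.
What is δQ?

10.3

Let p = r^2·z^-1 = 95.56. δp/p = √((2·δr/r)² + (-1·δz/z)²) = √(0.00950 + 0.00180) = 0.106, so δp = 10.2.
Q = p + u − d: δQ = √(δp² + δu² + δd²) = √(103 + 0.187 + 2.92) = 10.3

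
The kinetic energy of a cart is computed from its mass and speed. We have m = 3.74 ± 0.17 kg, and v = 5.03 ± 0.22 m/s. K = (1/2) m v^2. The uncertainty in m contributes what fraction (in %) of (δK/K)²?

21.3%

(δK/K)² = (1·δm/m)² + (2·δv/v)²
  m term: (1×0.0455)² = 0.00207
  v term: (2×0.0437)² = 0.00765
Total = 0.00972. Share from m = 0.00207/0.00972 = 0.213.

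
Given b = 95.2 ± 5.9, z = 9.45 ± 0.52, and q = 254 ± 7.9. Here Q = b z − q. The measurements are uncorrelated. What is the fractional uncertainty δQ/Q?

Let p = b·z = 900. δp/p = √((1·δb/b)² + (1·δz/z)²) = √(0.00384 + 0.00303) = 0.0829, so δp = 74.6.
Q = p − q: δQ = √(δp² + δq²) = √(5560 + 62.4) = 75.0
Q = 646, so δQ/Q = 75.0/646 = 0.116.

0.116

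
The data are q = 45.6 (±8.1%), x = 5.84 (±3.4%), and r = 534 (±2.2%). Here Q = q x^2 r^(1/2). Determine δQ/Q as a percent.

10.6%

Q is a product of powers, so relative uncertainties combine in quadrature:
  (1·δq/q)² = (1×0.0810)² = 0.00656;  (2·δx/x)² = (2×0.0340)² = 0.00462;  (½·δr/r)² = (0.5×0.0220)² = 0.000121
δQ/Q = √(0.0113) = 0.106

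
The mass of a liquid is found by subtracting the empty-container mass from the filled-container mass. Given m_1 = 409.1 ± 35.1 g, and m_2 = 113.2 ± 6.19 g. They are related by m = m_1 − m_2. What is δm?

35.6 g

Sums and differences: (δm)² = Σ (cᵢ δxᵢ)².
  (δm_1)² = 1230;  (δm_2)² = 38.3
δm = √(1270) = 35.6 g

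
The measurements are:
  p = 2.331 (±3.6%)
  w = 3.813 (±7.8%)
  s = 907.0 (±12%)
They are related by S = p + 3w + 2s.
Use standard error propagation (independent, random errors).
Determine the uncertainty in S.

218

Absolute uncertainties add in quadrature for a linear combination:
  (δp)² = 0.00704;  (3·δw)² = 0.796;  (2·δs)² = 47400
δS = √(47400) = 218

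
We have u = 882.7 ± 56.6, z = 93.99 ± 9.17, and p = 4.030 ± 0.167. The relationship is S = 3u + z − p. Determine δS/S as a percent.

6.21%

Each term contributes (cᵢ δxᵢ)² to (δS)²:
  (3·δu)² = 28800;  (δz)² = 84.1;  (δp)² = 0.0279
δS = √(28900) = 170
S = 2738, so δS/S = 170/2738 = 0.0621.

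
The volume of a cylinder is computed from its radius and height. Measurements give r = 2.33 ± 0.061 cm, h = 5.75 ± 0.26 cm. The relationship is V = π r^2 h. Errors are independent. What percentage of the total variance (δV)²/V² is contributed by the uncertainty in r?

(δV/V)² = (2·δr/r)² + (1·δh/h)²
  r term: (2×0.0262)² = 0.00274
  h term: (1×0.0452)² = 0.00204
Total = 0.00479. Share from r = 0.00274/0.00479 = 0.573.

57.3%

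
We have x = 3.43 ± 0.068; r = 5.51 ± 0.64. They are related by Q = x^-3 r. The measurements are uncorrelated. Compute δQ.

Relative error in a monomial: (δQ/Q)² = Σ (nᵢ · δxᵢ/xᵢ)².
  (-3·δx/x)² = (-3×0.0198)² = 0.00354;  (1·δr/r)² = (1×0.116)² = 0.0135
δQ/Q = √(0.0170) = 0.130
Q = 0.137, so δQ = 0.130 × 0.137 = 0.0178.

0.0178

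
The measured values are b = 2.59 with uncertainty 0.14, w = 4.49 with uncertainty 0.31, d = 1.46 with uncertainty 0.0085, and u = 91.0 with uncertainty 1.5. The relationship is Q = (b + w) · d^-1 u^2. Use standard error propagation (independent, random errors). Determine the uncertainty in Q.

Let h = b + w = 7.08. δh = √(δb² + δw²) = √(0.0196 + 0.0961) = 0.340, so δh/h = 0.0480.
Q is then a monomial in h, d, u:
δQ/Q = √((δh/h)² + (-1·δd/d)² + (2·δu/u)²) = √(0.00231 + 3.39e-05 + 0.00109) = 0.0586
Q = 40200, so δQ = 0.0586 × 40200 = 2350.

2350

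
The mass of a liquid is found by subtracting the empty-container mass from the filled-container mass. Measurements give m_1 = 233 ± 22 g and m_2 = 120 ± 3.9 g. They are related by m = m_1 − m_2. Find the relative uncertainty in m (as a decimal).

Absolute uncertainties add in quadrature for a linear combination:
  (δm_1)² = 484;  (δm_2)² = 15.2
δm = √(499) = 22.3 g
m = 113 g, so δm/m = 22.3/113 = 0.198.

0.198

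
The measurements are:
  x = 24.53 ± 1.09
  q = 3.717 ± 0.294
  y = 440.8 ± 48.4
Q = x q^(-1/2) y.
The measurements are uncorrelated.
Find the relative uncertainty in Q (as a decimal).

0.125

Since Q is a product/quotient, work with relative uncertainties:
  (1·δx/x)² = (1×0.0444)² = 0.00197;  (−½·δq/q)² = (-0.5×0.0791)² = 0.00156;  (1·δy/y)² = (1×0.110)² = 0.0121
δQ/Q = √(0.0156) = 0.125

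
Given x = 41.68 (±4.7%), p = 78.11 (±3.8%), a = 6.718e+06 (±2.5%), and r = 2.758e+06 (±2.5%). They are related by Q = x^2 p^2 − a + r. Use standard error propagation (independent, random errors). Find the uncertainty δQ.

1.29e+06

Let w = x^2·p^2 = 1.06e+07. δw/w = √((2·δx/x)² + (2·δp/p)²) = √(0.00884 + 0.00578) = 0.121, so δw = 1.28e+06.
Q = w − a + r: δQ = √(δw² + δa² + δr²) = √(1.64e+12 + 2.82e+10 + 4.75e+09) = 1.29e+06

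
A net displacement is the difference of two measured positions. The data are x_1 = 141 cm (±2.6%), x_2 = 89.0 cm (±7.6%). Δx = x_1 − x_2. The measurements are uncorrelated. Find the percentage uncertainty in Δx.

For a sum/difference, combine absolute errors in quadrature:
  (δx_1)² = 13.4;  (δx_2)² = 45.8
δΔx = √(59.2) = 7.69 cm
Δx = 52.0 cm, so δΔx/Δx = 7.69/52.0 = 0.148.

14.8%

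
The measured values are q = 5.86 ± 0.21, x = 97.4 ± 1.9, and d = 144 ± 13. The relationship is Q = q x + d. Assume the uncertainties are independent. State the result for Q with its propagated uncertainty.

Let p = q·x = 571. δp/p = √((1·δq/q)² + (1·δx/x)²) = √(0.00128 + 0.000381) = 0.0408, so δp = 23.3.
Q = p + d: δQ = √(δp² + δd²) = √(542 + 169) = 26.7
Q = 715.

715 ± 26.7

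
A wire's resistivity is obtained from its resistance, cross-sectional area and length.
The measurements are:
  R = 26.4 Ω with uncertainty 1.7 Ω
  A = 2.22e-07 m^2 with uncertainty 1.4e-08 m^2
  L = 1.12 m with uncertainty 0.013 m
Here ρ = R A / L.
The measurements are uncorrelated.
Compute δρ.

Since ρ is a product/quotient, work with relative uncertainties:
  (1·δR/R)² = (1×0.0644)² = 0.00415;  (1·δA/A)² = (1×0.0631)² = 0.00398;  (-1·δL/L)² = (-1×0.0116)² = 0.000135
δρ/ρ = √(0.00826) = 0.0909
ρ = 5.23e-06 Ω·m, so δρ = 0.0909 × 5.23e-06 = 4.76e-07 Ω·m.

4.76e-07 Ω·m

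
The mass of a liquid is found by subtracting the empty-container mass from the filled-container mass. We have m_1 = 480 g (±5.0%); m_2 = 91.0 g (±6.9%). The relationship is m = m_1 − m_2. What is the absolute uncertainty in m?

24.8 g

Each term contributes (cᵢ δxᵢ)² to (δm)²:
  (δm_1)² = 576;  (δm_2)² = 39.4
δm = √(615) = 24.8 g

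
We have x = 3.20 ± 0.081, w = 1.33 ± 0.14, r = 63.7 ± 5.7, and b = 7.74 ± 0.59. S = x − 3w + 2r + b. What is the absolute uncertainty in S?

11.4

S is a linear combination, so absolute uncertainties add in quadrature:
  (δx)² = 0.00656;  (3·δw)² = 0.176;  (2·δr)² = 130;  (δb)² = 0.348
δS = √(130) = 11.4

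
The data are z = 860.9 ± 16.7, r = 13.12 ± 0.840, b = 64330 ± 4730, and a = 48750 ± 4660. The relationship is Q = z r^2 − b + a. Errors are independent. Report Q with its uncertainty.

Let p = z·r^2 = 148200. δp/p = √((1·δz/z)² + (2·δr/r)²) = √(0.000376 + 0.0164) = 0.130, so δp = 19200.
Q = p − b + a: δQ = √(δp² + δb² + δa²) = √(3.68e+08 + 2.24e+07 + 2.17e+07) = 20300
Q = 132600.

132600 ± 20300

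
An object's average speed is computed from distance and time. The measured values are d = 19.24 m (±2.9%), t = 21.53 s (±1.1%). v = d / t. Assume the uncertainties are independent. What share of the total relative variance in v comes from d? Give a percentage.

87.4%

(δv/v)² = (1·δd/d)² + (-1·δt/t)²
  d term: (1×0.0290)² = 0.000841
  t term: (-1×0.0110)² = 0.000121
Total = 0.000962. Share from d = 0.000841/0.000962 = 0.874.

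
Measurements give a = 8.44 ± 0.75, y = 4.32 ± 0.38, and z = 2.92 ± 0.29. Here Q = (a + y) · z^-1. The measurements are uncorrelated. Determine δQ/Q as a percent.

Let u = a + y = 12.8. δu = √(δa² + δy²) = √(0.562 + 0.144) = 0.841, so δu/u = 0.0659.
Q is then a monomial in u, z:
δQ/Q = √((δu/u)² + (-1·δz/z)²) = √(0.00434 + 0.00986) = 0.119

11.9%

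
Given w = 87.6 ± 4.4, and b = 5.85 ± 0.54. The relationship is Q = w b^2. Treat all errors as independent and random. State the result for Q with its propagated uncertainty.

Each factor contributes (exponent × relative error)² to (δQ/Q)²:
  (1·δw/w)² = (1×0.0502)² = 0.00252;  (2·δb/b)² = (2×0.0923)² = 0.0341
δQ/Q = √(0.0366) = 0.191
Q = 3000, so δQ = 0.191 × 3000 = 574.

3000 ± 574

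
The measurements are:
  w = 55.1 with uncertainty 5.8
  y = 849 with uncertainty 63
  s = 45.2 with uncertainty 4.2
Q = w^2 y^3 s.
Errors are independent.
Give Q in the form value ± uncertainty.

For a monomial Q ∝ w^2, y^3, s, fractional errors add in quadrature:
  (2·δw/w)² = (2×0.105)² = 0.0443;  (3·δy/y)² = (3×0.0742)² = 0.0496;  (1·δs/s)² = (1×0.0929)² = 0.00863
δQ/Q = √(0.103) = 0.320
Q = 8.4e+13, so δQ = 0.320 × 8.4e+13 = 2.69e+13.

(8.40 ± 2.69) × 10^13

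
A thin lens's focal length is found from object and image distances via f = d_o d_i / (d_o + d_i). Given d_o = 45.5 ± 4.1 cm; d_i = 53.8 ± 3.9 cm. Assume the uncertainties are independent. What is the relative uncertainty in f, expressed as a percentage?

∂f/∂d_o = (d_i/(d_o+d_i))² = 0.294;  ∂f/∂d_i = (d_o/(d_o+d_i))² = 0.210
δf = √((∂f/∂d_o · δd_o)² + (∂f/∂d_i · δd_i)²) = √(1.45 + 0.670) = 1.46 cm
f = 24.7 cm, so δf/f = 1.46/24.7 = 0.0590.

5.90%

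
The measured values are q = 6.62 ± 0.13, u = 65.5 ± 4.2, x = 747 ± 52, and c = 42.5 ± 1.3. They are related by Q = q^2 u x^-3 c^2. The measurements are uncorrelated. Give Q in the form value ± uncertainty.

0.0124 ± 0.00286

Relative error in a monomial: (δQ/Q)² = Σ (nᵢ · δxᵢ/xᵢ)².
  (2·δq/q)² = (2×0.0196)² = 0.00154;  (1·δu/u)² = (1×0.0641)² = 0.00411;  (-3·δx/x)² = (-3×0.0696)² = 0.0436;  (2·δc/c)² = (2×0.0306)² = 0.00374
δQ/Q = √(0.0530) = 0.230
Q = 0.0124, so δQ = 0.230 × 0.0124 = 0.00286.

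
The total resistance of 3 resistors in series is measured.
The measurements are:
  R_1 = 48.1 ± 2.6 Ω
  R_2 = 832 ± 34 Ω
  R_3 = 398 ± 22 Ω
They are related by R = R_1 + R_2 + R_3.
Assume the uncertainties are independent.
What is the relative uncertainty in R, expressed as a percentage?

3.18%

R is a linear combination, so absolute uncertainties add in quadrature:
  (δR_1)² = 6.76;  (δR_2)² = 1160;  (δR_3)² = 484
δR = √(1650) = 40.6 Ω
R = 1280 Ω, so δR/R = 40.6/1280 = 0.0318.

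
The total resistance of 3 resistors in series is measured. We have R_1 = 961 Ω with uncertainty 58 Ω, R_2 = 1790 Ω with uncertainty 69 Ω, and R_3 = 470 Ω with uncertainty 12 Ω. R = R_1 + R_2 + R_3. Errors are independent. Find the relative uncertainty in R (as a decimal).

0.0282

Each term contributes (cᵢ δxᵢ)² to (δR)²:
  (δR_1)² = 3360;  (δR_2)² = 4760;  (δR_3)² = 144
δR = √(8270) = 90.9 Ω
R = 3220 Ω, so δR/R = 90.9/3220 = 0.0282.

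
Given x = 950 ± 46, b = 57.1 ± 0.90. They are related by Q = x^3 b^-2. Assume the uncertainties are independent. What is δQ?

For a monomial Q ∝ x^3, b^-2, fractional errors add in quadrature:
  (3·δx/x)² = (3×0.0484)² = 0.0211;  (-2·δb/b)² = (-2×0.0158)² = 0.000994
δQ/Q = √(0.0221) = 0.149
Q = 2.63e+05, so δQ = 0.149 × 2.63e+05 = 39100.

39100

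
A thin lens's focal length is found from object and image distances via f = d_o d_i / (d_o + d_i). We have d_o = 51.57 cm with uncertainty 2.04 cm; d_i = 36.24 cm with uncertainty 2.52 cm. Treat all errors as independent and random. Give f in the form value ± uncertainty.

21.28 ± 0.936 cm

∂f/∂d_o = (d_i/(d_o+d_i))² = 0.170;  ∂f/∂d_i = (d_o/(d_o+d_i))² = 0.345
δf = √((∂f/∂d_o · δd_o)² + (∂f/∂d_i · δd_i)²) = √(0.121 + 0.755) = 0.936 cm
f = 21.28 cm.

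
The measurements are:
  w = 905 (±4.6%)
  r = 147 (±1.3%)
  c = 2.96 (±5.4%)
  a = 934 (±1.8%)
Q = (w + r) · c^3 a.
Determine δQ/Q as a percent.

Let u = w + r = 1050. δu = √(δw² + δr²) = √(1730 + 3.65) = 41.7, so δu/u = 0.0396.
Q is then a monomial in u, c, a:
δQ/Q = √((δu/u)² + (3·δc/c)² + (1·δa/a)²) = √(0.00157 + 0.0262 + 0.000324) = 0.168

16.8%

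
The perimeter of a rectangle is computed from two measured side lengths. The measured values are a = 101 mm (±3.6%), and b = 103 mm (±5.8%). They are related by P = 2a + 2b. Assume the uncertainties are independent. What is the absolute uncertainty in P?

For a sum/difference, combine absolute errors in quadrature:
  (2·δa)² = 52.9;  (2·δb)² = 143
δP = √(196) = 14.0 mm

14.0 mm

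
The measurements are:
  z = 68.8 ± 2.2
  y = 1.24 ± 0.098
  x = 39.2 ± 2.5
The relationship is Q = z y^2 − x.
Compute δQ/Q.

Let p = z·y^2 = 106. δp/p = √((1·δz/z)² + (2·δy/y)²) = √(0.00102 + 0.0250) = 0.161, so δp = 17.1.
Q = p − x: δQ = √(δp² + δx²) = √(291 + 6.25) = 17.2
Q = 66.6, so δQ/Q = 17.2/66.6 = 0.259.

0.259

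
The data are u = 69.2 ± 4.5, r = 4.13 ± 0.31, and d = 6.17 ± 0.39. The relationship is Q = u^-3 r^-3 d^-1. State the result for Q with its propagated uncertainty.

Products/powers → add relative errors in quadrature, weighted by exponent:
  (-3·δu/u)² = (-3×0.0650)² = 0.0381;  (-3·δr/r)² = (-3×0.0751)² = 0.0507;  (-1·δd/d)² = (-1×0.0632)² = 0.00400
δQ/Q = √(0.0928) = 0.305
Q = 6.94e-09, so δQ = 0.305 × 6.94e-09 = 2.11e-09.

(6.94 ± 2.11) × 10^-9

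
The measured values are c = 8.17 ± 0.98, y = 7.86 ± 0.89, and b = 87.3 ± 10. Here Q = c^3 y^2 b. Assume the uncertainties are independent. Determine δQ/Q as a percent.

Q is a product of powers, so relative uncertainties combine in quadrature:
  (3·δc/c)² = (3×0.120)² = 0.129;  (2·δy/y)² = (2×0.113)² = 0.0513;  (1·δb/b)² = (1×0.115)² = 0.0131
δQ/Q = √(0.194) = 0.440

44.0%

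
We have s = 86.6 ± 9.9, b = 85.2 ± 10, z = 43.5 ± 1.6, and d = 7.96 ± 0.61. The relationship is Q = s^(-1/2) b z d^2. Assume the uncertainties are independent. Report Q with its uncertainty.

Relative error in a monomial: (δQ/Q)² = Σ (nᵢ · δxᵢ/xᵢ)².
  (−½·δs/s)² = (-0.5×0.114)² = 0.00327;  (1·δb/b)² = (1×0.117)² = 0.0138;  (1·δz/z)² = (1×0.0368)² = 0.00135;  (2·δd/d)² = (2×0.0766)² = 0.0235
δQ/Q = √(0.0419) = 0.205
Q = 25200, so δQ = 0.205 × 25200 = 5160.

25200 ± 5160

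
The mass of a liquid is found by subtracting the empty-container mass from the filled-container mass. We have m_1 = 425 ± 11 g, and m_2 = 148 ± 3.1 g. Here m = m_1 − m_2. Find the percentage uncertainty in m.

4.13%

Each term contributes (cᵢ δxᵢ)² to (δm)²:
  (δm_1)² = 121;  (δm_2)² = 9.61
δm = √(131) = 11.4 g
m = 277 g, so δm/m = 11.4/277 = 0.0413.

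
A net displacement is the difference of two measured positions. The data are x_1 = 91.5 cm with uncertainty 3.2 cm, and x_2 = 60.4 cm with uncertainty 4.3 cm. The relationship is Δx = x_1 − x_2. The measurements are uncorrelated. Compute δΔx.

Δx is a linear combination, so absolute uncertainties add in quadrature:
  (δx_1)² = 10.2;  (δx_2)² = 18.5
δΔx = √(28.7) = 5.36 cm

5.36 cm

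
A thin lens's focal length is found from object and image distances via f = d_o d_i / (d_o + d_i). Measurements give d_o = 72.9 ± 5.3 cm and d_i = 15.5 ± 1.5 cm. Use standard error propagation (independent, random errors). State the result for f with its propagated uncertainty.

12.8 ± 1.03 cm

∂f/∂d_o = (d_i/(d_o+d_i))² = 0.0307;  ∂f/∂d_i = (d_o/(d_o+d_i))² = 0.680
δf = √((∂f/∂d_o · δd_o)² + (∂f/∂d_i · δd_i)²) = √(0.0266 + 1.04) = 1.03 cm
f = 12.8 cm.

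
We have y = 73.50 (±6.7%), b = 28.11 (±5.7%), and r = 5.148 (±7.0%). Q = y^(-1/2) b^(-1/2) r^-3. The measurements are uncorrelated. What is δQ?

3.46e-05

Q is a product of powers, so relative uncertainties combine in quadrature:
  (−½·δy/y)² = (-0.5×0.0670)² = 0.00112;  (−½·δb/b)² = (-0.5×0.0570)² = 0.000812;  (-3·δr/r)² = (-3×0.0700)² = 0.0441
δQ/Q = √(0.0460) = 0.215
Q = 0.0001613, so δQ = 0.215 × 0.0001613 = 3.46e-05.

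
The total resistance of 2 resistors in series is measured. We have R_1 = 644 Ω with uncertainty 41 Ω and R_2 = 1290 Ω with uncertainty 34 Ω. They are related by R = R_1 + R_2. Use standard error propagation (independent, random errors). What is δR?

For a sum/difference, combine absolute errors in quadrature:
  (δR_1)² = 1680;  (δR_2)² = 1160
δR = √(2840) = 53.3 Ω

53.3 Ω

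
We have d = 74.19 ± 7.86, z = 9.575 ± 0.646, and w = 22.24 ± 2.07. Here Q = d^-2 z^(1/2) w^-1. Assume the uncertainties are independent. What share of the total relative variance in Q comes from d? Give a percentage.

82.1%

(δQ/Q)² = (-2·δd/d)² + (½·δz/z)² + (-1·δw/w)²
  d term: (-2×0.106)² = 0.0449
  z term: (0.5×0.0675)² = 0.00114
  w term: (-1×0.0931)² = 0.00866
Total = 0.0547. Share from d = 0.0449/0.0547 = 0.821.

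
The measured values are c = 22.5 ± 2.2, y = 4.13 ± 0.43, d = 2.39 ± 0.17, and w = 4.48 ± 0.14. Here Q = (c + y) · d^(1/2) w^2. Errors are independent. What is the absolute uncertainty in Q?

91.5

Let u = c + y = 26.6. δu = √(δc² + δy²) = √(4.84 + 0.185) = 2.24, so δu/u = 0.0842.
Q is then a monomial in u, d, w:
δQ/Q = √((δu/u)² + (½·δd/d)² + (2·δw/w)²) = √(0.00709 + 0.00126 + 0.00391) = 0.111
Q = 826, so δQ = 0.111 × 826 = 91.5.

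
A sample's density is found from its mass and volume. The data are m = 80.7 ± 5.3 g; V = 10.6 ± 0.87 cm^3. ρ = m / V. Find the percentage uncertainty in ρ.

10.5%

For a monomial ρ ∝ m, V^-1, fractional errors add in quadrature:
  (1·δm/m)² = (1×0.0657)² = 0.00431;  (-1·δV/V)² = (-1×0.0821)² = 0.00674
δρ/ρ = √(0.0110) = 0.105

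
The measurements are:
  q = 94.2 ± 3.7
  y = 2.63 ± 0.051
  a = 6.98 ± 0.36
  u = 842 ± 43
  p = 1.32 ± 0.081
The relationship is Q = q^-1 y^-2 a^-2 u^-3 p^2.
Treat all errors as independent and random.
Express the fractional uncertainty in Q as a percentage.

22.9%

Since Q is a product/quotient, work with relative uncertainties:
  (-1·δq/q)² = (-1×0.0393)² = 0.00154;  (-2·δy/y)² = (-2×0.0194)² = 0.00150;  (-2·δa/a)² = (-2×0.0516)² = 0.0106;  (-3·δu/u)² = (-3×0.0511)² = 0.0235;  (2·δp/p)² = (2×0.0614)² = 0.0151
δQ/Q = √(0.0522) = 0.229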